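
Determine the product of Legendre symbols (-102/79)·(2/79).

-1

By multiplicativity, (-102·2/79) = (-102/79)·(2/79).
First factor (-102/79):
Pull out -1: (-102/79) = (-1/79)·(102/79). Since 79 ≡ 3 (mod 4), (-1/79) = -1. Now have -(102/79).
Reduce the numerator: 102 ≡ 23 (mod 79), so (102/79) = (23/79).
Both 23 ≡ 3 and 79 ≡ 3 (mod 4), so reciprocity gives (23/79) = -(79/23). Reduce: 79 ≡ 10 (mod 23). Now have (10/23).
Factor out 2: 10 = 2·5. Since 23 ≡ 7 (mod 8), (2/23) = +1. Now have (5/23).
5 ≡ 1 (mod 4), so quadratic reciprocity gives (5/23) = (23/5). Reduce: 23 ≡ 3 (mod 5). Now have (3/5).
5 ≡ 1 (mod 4), so quadratic reciprocity gives (3/5) = (5/3). Reduce: 5 ≡ 2 (mod 3). Now have (2/3).
Factor out 2: 2 = 2. Since 3 ≡ 3 (mod 8), (2/3) = -1. Now have -(1/3).
(1/3) = 1. Collecting the sign factors: -1.
Second factor (2/79):
Factor out 2: 2 = 2. Since 79 ≡ 7 (mod 8), (2/79) = +1. Now have (1/79).
(1/79) = 1. Collecting the sign factors: 1.
Product: (-1)·(1) = -1.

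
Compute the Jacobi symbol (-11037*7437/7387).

1

By multiplicativity, (-11037·7437/7387) = (-11037/7387)·(7437/7387).
First factor (-11037/7387):
(-11037/7387)
  = -(11037/7387)    [7387 ≡ 3 mod 4 ⇒ (-1/7387) = -1]
  = -(3650/7387)    [11037 ≡ 3650 mod 7387]
  = (1825/7387)    [7387 ≡ 3 mod 8 ⇒ (2/7387) = -1]
  = (7387/1825)    [QR: 1825 ≡ 1 mod 4, sign kept]
  = (87/1825)    [7387 ≡ 87 mod 1825]
  = (1825/87)    [QR: 1825 ≡ 1 mod 4, sign kept]
  = (85/87)    [1825 ≡ 85 mod 87]
  = (87/85)    [QR: 85 ≡ 1 mod 4, sign kept]
  = (2/85)    [87 ≡ 2 mod 85]
  = -(1/85)    [85 ≡ 5 mod 8 ⇒ (2/85) = -1]
  = -1    [(1/85) = 1]
Second factor (7437/7387):
(7437/7387)
  = (50/7387)    [7437 ≡ 50 mod 7387]
  = -(25/7387)    [7387 ≡ 3 mod 8 ⇒ (2/7387) = -1]
  = -(7387/25)    [QR: 25 ≡ 1 mod 4, sign kept]
  = -(12/25)    [7387 ≡ 12 mod 25]
  = -(3/25)    [25 ≡ 1 mod 8 ⇒ (2/25)^2 = +1]
  = -(25/3)    [QR: 25 ≡ 1 mod 4, sign kept]
  = -(1/3)    [25 ≡ 1 mod 3]
  = -1    [(1/3) = 1]
Product: (-1)·(-1) = 1.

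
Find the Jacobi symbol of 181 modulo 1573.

181 ≡ 1 (mod 4), so quadratic reciprocity gives (181 / 1573) = (1573 / 181). Reduce: 1573 ≡ 125 (mod 181). Now have (125 / 181).
125 ≡ 1 (mod 4), so quadratic reciprocity gives (125 / 181) = (181 / 125). Reduce: 181 ≡ 56 (mod 125). Now have (56 / 125).
Factor out 2: 56 = 2^3·7. Since 125 ≡ 5 (mod 8), (2 / 125) = -1, and (2 / 125)^3 = -1. Now have -(7 / 125).
125 ≡ 1 (mod 4), so quadratic reciprocity gives (7 / 125) = (125 / 7). Reduce: 125 ≡ 6 (mod 7). Now have -(6 / 7).
Factor out 2: 6 = 2·3. Since 7 ≡ 7 (mod 8), (2 / 7) = +1. Now have -(3 / 7).
Both 3 ≡ 3 and 7 ≡ 3 (mod 4), so reciprocity gives (3 / 7) = -(7 / 3). Reduce: 7 ≡ 1 (mod 3). Now have (1 / 3).
(1 / 3) = 1. Collecting the sign factors: 1.

1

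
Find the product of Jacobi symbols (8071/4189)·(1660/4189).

1

By multiplicativity, (8071·1660/4189) = (8071/4189)·(1660/4189).
First factor (8071/4189):
(8071/4189)
  = (3882/4189)    [8071 ≡ 3882 mod 4189]
  = -(1941/4189)    [4189 ≡ 5 mod 8 ⇒ (2/4189) = -1]
  = -(4189/1941)    [QR: 1941 ≡ 1 mod 4, sign kept]
  = -(307/1941)    [4189 ≡ 307 mod 1941]
  = -(1941/307)    [QR: 1941 ≡ 1 mod 4, sign kept]
  = -(99/307)    [1941 ≡ 99 mod 307]
  = (307/99)    [QR: both ≡ 3 mod 4, sign flips]
  = (10/99)    [307 ≡ 10 mod 99]
  = -(5/99)    [99 ≡ 3 mod 8 ⇒ (2/99) = -1]
  = -(99/5)    [QR: 5 ≡ 1 mod 4, sign kept]
  = -(4/5)    [99 ≡ 4 mod 5]
  = -(1/5)    [5 ≡ 5 mod 8 ⇒ (2/5)^2 = +1]
  = -1    [(1/5) = 1]
Second factor (1660/4189):
(1660/4189)
  = (415/4189)    [4189 ≡ 5 mod 8 ⇒ (2/4189)^2 = +1]
  = (4189/415)    [QR: 4189 ≡ 1 mod 4, sign kept]
  = (39/415)    [4189 ≡ 39 mod 415]
  = -(415/39)    [QR: both ≡ 3 mod 4, sign flips]
  = -(25/39)    [415 ≡ 25 mod 39]
  = -(39/25)    [QR: 25 ≡ 1 mod 4, sign kept]
  = -(14/25)    [39 ≡ 14 mod 25]
  = -(7/25)    [25 ≡ 1 mod 8 ⇒ (2/25) = +1]
  = -(25/7)    [QR: 25 ≡ 1 mod 4, sign kept]
  = -(4/7)    [25 ≡ 4 mod 7]
  = -(1/7)    [7 ≡ 7 mod 8 ⇒ (2/7)^2 = +1]
  = -1    [(1/7) = 1]
Product: (-1)·(-1) = 1.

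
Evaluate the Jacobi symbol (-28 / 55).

-1

Pull out -1: (-28 / 55) = (-1 / 55)·(28 / 55). Since 55 ≡ 3 (mod 4), (-1 / 55) = -1. Now have -(28 / 55).
Factor out 2: 28 = 2^2·7. Since 55 ≡ 7 (mod 8), (2 / 55) = +1, and (2 / 55)^2 = +1. Now have -(7 / 55).
Both 7 ≡ 3 and 55 ≡ 3 (mod 4), so reciprocity gives (7 / 55) = -(55 / 7). Reduce: 55 ≡ 6 (mod 7). Now have (6 / 7).
Factor out 2: 6 = 2·3. Since 7 ≡ 7 (mod 8), (2 / 7) = +1. Now have (3 / 7).
Both 3 ≡ 3 and 7 ≡ 3 (mod 4), so reciprocity gives (3 / 7) = -(7 / 3). Reduce: 7 ≡ 1 (mod 3). Now have -(1 / 3).
(1 / 3) = 1. Collecting the sign factors: -1.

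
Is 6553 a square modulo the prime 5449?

Reduce the numerator: 6553 ≡ 1104 (mod 5449), so (6553/5449) = (1104/5449).
Factor out 2: 1104 = 2^4·69. Since 5449 ≡ 1 (mod 8), (2/5449) = +1, and (2/5449)^4 = +1. Now have (69/5449).
69 ≡ 1 (mod 4), so quadratic reciprocity gives (69/5449) = (5449/69). Reduce: 5449 ≡ 67 (mod 69). Now have (67/69).
69 ≡ 1 (mod 4), so quadratic reciprocity gives (67/69) = (69/67). Reduce: 69 ≡ 2 (mod 67). Now have (2/67).
Factor out 2: 2 = 2. Since 67 ≡ 3 (mod 8), (2/67) = -1. Now have -(1/67).
(1/67) = 1. Collecting the sign factors: -1.
(6553/5449) = -1, and 5449 is prime, so 6553 is not a quadratic residue mod 5449.

no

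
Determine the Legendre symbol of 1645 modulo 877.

(1645|877)
  = (768|877)    [1645 ≡ 768 mod 877]
  = (3|877)    [877 ≡ 5 mod 8 ⇒ (2|877)^8 = +1]
  = (877|3)    [QR: 877 ≡ 1 mod 4, sign kept]
  = (1|3)    [877 ≡ 1 mod 3]
  = 1    [(1|3) = 1]

1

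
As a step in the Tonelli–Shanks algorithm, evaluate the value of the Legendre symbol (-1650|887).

(-1650|887)
  = (124|887)    [-1650 ≡ 124 mod 887]
  = (31|887)    [887 ≡ 7 mod 8 ⇒ (2|887)^2 = +1]
  = -(887|31)    [QR: both ≡ 3 mod 4, sign flips]
  = -(19|31)    [887 ≡ 19 mod 31]
  = (31|19)    [QR: both ≡ 3 mod 4, sign flips]
  = (12|19)    [31 ≡ 12 mod 19]
  = (3|19)    [19 ≡ 3 mod 8 ⇒ (2|19)^2 = +1]
  = -(19|3)    [QR: both ≡ 3 mod 4, sign flips]
  = -(1|3)    [19 ≡ 1 mod 3]
  = -1    [(1|3) = 1]

-1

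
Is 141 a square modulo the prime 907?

yes

(141/907)
  = (907/141)    [QR: 141 ≡ 1 mod 4, sign kept]
  = (61/141)    [907 ≡ 61 mod 141]
  = (141/61)    [QR: 61 ≡ 1 mod 4, sign kept]
  = (19/61)    [141 ≡ 19 mod 61]
  = (61/19)    [QR: 61 ≡ 1 mod 4, sign kept]
  = (4/19)    [61 ≡ 4 mod 19]
  = (1/19)    [19 ≡ 3 mod 8 ⇒ (2/19)^2 = +1]
  = 1    [(1/19) = 1]
The Legendre symbol is 1, so x^2 ≡ 141 (mod 907) has solution.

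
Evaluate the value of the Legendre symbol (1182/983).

(1182/983)
  = (199/983)    [1182 ≡ 199 mod 983]
  = -(983/199)    [QR: both ≡ 3 mod 4, sign flips]
  = -(187/199)    [983 ≡ 187 mod 199]
  = (199/187)    [QR: both ≡ 3 mod 4, sign flips]
  = (12/187)    [199 ≡ 12 mod 187]
  = (3/187)    [187 ≡ 3 mod 8 ⇒ (2/187)^2 = +1]
  = -(187/3)    [QR: both ≡ 3 mod 4, sign flips]
  = -(1/3)    [187 ≡ 1 mod 3]
  = -1    [(1/3) = 1]

-1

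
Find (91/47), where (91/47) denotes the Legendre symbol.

Reduce the numerator: 91 ≡ 44 (mod 47), so (91/47) = (44/47).
Factor out 2: 44 = 2^2·11. Since 47 ≡ 7 (mod 8), (2/47) = +1, and (2/47)^2 = +1. Now have (11/47).
Both 11 ≡ 3 and 47 ≡ 3 (mod 4), so reciprocity gives (11/47) = -(47/11). Reduce: 47 ≡ 3 (mod 11). Now have -(3/11).
Both 3 ≡ 3 and 11 ≡ 3 (mod 4), so reciprocity gives (3/11) = -(11/3). Reduce: 11 ≡ 2 (mod 3). Now have (2/3).
Factor out 2: 2 = 2. Since 3 ≡ 3 (mod 8), (2/3) = -1. Now have -(1/3).
(1/3) = 1. Collecting the sign factors: -1.

-1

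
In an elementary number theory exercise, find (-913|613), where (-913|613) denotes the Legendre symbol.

(-913|613)
  = (313|613)    [-913 ≡ 313 mod 613]
  = (613|313)    [QR: 313 ≡ 1 mod 4, sign kept]
  = (300|313)    [613 ≡ 300 mod 313]
  = (75|313)    [313 ≡ 1 mod 8 ⇒ (2|313)^2 = +1]
  = (313|75)    [QR: 313 ≡ 1 mod 4, sign kept]
  = (13|75)    [313 ≡ 13 mod 75]
  = (75|13)    [QR: 13 ≡ 1 mod 4, sign kept]
  = (10|13)    [75 ≡ 10 mod 13]
  = -(5|13)    [13 ≡ 5 mod 8 ⇒ (2|13) = -1]
  = -(13|5)    [QR: 5 ≡ 1 mod 4, sign kept]
  = -(3|5)    [13 ≡ 3 mod 5]
  = -(5|3)    [QR: 5 ≡ 1 mod 4, sign kept]
  = -(2|3)    [5 ≡ 2 mod 3]
  = (1|3)    [3 ≡ 3 mod 8 ⇒ (2|3) = -1]
  = 1    [(1|3) = 1]

1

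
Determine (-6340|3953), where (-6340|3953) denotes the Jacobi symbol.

Pull out -1: (-6340|3953) = (-1|3953)·(6340|3953). Since 3953 ≡ 1 (mod 4), (-1|3953) = +1. Now have (6340|3953).
Reduce the numerator: 6340 ≡ 2387 (mod 3953), so (6340|3953) = (2387|3953).
3953 ≡ 1 (mod 4), so quadratic reciprocity gives (2387|3953) = (3953|2387). Reduce: 3953 ≡ 1566 (mod 2387). Now have (1566|2387).
Factor out 2: 1566 = 2·783. Since 2387 ≡ 3 (mod 8), (2|2387) = -1. Now have -(783|2387).
Both 783 ≡ 3 and 2387 ≡ 3 (mod 4), so reciprocity gives (783|2387) = -(2387|783). Reduce: 2387 ≡ 38 (mod 783). Now have (38|783).
Factor out 2: 38 = 2·19. Since 783 ≡ 7 (mod 8), (2|783) = +1. Now have (19|783).
Both 19 ≡ 3 and 783 ≡ 3 (mod 4), so reciprocity gives (19|783) = -(783|19). Reduce: 783 ≡ 4 (mod 19). Now have -(4|19).
Factor out 2: 4 = 2^2. Since 19 ≡ 3 (mod 8), (2|19) = -1, and (2|19)^2 = +1. Now have -(1|19).
(1|19) = 1. Collecting the sign factors: -1.

-1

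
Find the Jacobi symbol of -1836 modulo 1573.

1

Pull out -1: (-1836/1573) = (-1/1573)·(1836/1573). Since 1573 ≡ 1 (mod 4), (-1/1573) = +1. Now have (1836/1573).
Reduce the numerator: 1836 ≡ 263 (mod 1573), so (1836/1573) = (263/1573).
1573 ≡ 1 (mod 4), so quadratic reciprocity gives (263/1573) = (1573/263). Reduce: 1573 ≡ 258 (mod 263). Now have (258/263).
Factor out 2: 258 = 2·129. Since 263 ≡ 7 (mod 8), (2/263) = +1. Now have (129/263).
129 ≡ 1 (mod 4), so quadratic reciprocity gives (129/263) = (263/129). Reduce: 263 ≡ 5 (mod 129). Now have (5/129).
5 ≡ 1 (mod 4), so quadratic reciprocity gives (5/129) = (129/5). Reduce: 129 ≡ 4 (mod 5). Now have (4/5).
Factor out 2: 4 = 2^2. Since 5 ≡ 5 (mod 8), (2/5) = -1, and (2/5)^2 = +1. Now have (1/5).
(1/5) = 1. Collecting the sign factors: 1.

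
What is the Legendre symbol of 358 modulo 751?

(358/751)
  = (179/751)    [751 ≡ 7 mod 8 ⇒ (2/751) = +1]
  = -(751/179)    [QR: both ≡ 3 mod 4, sign flips]
  = -(35/179)    [751 ≡ 35 mod 179]
  = (179/35)    [QR: both ≡ 3 mod 4, sign flips]
  = (4/35)    [179 ≡ 4 mod 35]
  = (1/35)    [35 ≡ 3 mod 8 ⇒ (2/35)^2 = +1]
  = 1    [(1/35) = 1]

1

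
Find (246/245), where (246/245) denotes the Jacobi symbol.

1

(246/245)
  = (1/245)    [246 ≡ 1 mod 245]
  = 1    [(1/245) = 1]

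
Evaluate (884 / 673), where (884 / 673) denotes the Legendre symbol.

-1

Reduce the numerator: 884 ≡ 211 (mod 673), so (884 / 673) = (211 / 673).
673 ≡ 1 (mod 4), so quadratic reciprocity gives (211 / 673) = (673 / 211). Reduce: 673 ≡ 40 (mod 211). Now have (40 / 211).
Factor out 2: 40 = 2^3·5. Since 211 ≡ 3 (mod 8), (2 / 211) = -1, and (2 / 211)^3 = -1. Now have -(5 / 211).
5 ≡ 1 (mod 4), so quadratic reciprocity gives (5 / 211) = (211 / 5). Reduce: 211 ≡ 1 (mod 5). Now have -(1 / 5).
(1 / 5) = 1. Collecting the sign factors: -1.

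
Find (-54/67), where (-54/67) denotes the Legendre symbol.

(-54/67)
  = (13/67)    [-54 ≡ 13 mod 67]
  = (67/13)    [QR: 13 ≡ 1 mod 4, sign kept]
  = (2/13)    [67 ≡ 2 mod 13]
  = -(1/13)    [13 ≡ 5 mod 8 ⇒ (2/13) = -1]
  = -1    [(1/13) = 1]

-1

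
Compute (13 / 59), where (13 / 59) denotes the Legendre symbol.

-1

(13 / 59)
  = (59 / 13)    [QR: 13 ≡ 1 mod 4, sign kept]
  = (7 / 13)    [59 ≡ 7 mod 13]
  = (13 / 7)    [QR: 13 ≡ 1 mod 4, sign kept]
  = (6 / 7)    [13 ≡ 6 mod 7]
  = (3 / 7)    [7 ≡ 7 mod 8 ⇒ (2 / 7) = +1]
  = -(7 / 3)    [QR: both ≡ 3 mod 4, sign flips]
  = -(1 / 3)    [7 ≡ 1 mod 3]
  = -1    [(1 / 3) = 1]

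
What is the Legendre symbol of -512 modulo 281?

1

Reduce the numerator: -512 ≡ 50 (mod 281), so (-512 / 281) = (50 / 281).
Factor out 2: 50 = 2·25. Since 281 ≡ 1 (mod 8), (2 / 281) = +1. Now have (25 / 281).
25 ≡ 1 (mod 4), so quadratic reciprocity gives (25 / 281) = (281 / 25). Reduce: 281 ≡ 6 (mod 25). Now have (6 / 25).
Factor out 2: 6 = 2·3. Since 25 ≡ 1 (mod 8), (2 / 25) = +1. Now have (3 / 25).
25 ≡ 1 (mod 4), so quadratic reciprocity gives (3 / 25) = (25 / 3). Reduce: 25 ≡ 1 (mod 3). Now have (1 / 3).
(1 / 3) = 1. Collecting the sign factors: 1.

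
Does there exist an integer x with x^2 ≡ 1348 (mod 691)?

no

Reduce the numerator: 1348 ≡ 657 (mod 691), so (1348|691) = (657|691).
657 ≡ 1 (mod 4), so quadratic reciprocity gives (657|691) = (691|657). Reduce: 691 ≡ 34 (mod 657). Now have (34|657).
Factor out 2: 34 = 2·17. Since 657 ≡ 1 (mod 8), (2|657) = +1. Now have (17|657).
17 ≡ 1 (mod 4), so quadratic reciprocity gives (17|657) = (657|17). Reduce: 657 ≡ 11 (mod 17). Now have (11|17).
17 ≡ 1 (mod 4), so quadratic reciprocity gives (11|17) = (17|11). Reduce: 17 ≡ 6 (mod 11). Now have (6|11).
Factor out 2: 6 = 2·3. Since 11 ≡ 3 (mod 8), (2|11) = -1. Now have -(3|11).
Both 3 ≡ 3 and 11 ≡ 3 (mod 4), so reciprocity gives (3|11) = -(11|3). Reduce: 11 ≡ 2 (mod 3). Now have (2|3).
Factor out 2: 2 = 2. Since 3 ≡ 3 (mod 8), (2|3) = -1. Now have -(1|3).
(1|3) = 1. Collecting the sign factors: -1.
The Legendre symbol is -1, so x^2 ≡ 1348 (mod 691) has no solution.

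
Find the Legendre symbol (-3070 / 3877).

-1

(-3070 / 3877)
  = (807 / 3877)    [-3070 ≡ 807 mod 3877]
  = (3877 / 807)    [QR: 3877 ≡ 1 mod 4, sign kept]
  = (649 / 807)    [3877 ≡ 649 mod 807]
  = (807 / 649)    [QR: 649 ≡ 1 mod 4, sign kept]
  = (158 / 649)    [807 ≡ 158 mod 649]
  = (79 / 649)    [649 ≡ 1 mod 8 ⇒ (2 / 649) = +1]
  = (649 / 79)    [QR: 649 ≡ 1 mod 4, sign kept]
  = (17 / 79)    [649 ≡ 17 mod 79]
  = (79 / 17)    [QR: 17 ≡ 1 mod 4, sign kept]
  = (11 / 17)    [79 ≡ 11 mod 17]
  = (17 / 11)    [QR: 17 ≡ 1 mod 4, sign kept]
  = (6 / 11)    [17 ≡ 6 mod 11]
  = -(3 / 11)    [11 ≡ 3 mod 8 ⇒ (2 / 11) = -1]
  = (11 / 3)    [QR: both ≡ 3 mod 4, sign flips]
  = (2 / 3)    [11 ≡ 2 mod 3]
  = -(1 / 3)    [3 ≡ 3 mod 8 ⇒ (2 / 3) = -1]
  = -1    [(1 / 3) = 1]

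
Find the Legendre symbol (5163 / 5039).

1

(5163 / 5039)
  = (124 / 5039)    [5163 ≡ 124 mod 5039]
  = (31 / 5039)    [5039 ≡ 7 mod 8 ⇒ (2 / 5039)^2 = +1]
  = -(5039 / 31)    [QR: both ≡ 3 mod 4, sign flips]
  = -(17 / 31)    [5039 ≡ 17 mod 31]
  = -(31 / 17)    [QR: 17 ≡ 1 mod 4, sign kept]
  = -(14 / 17)    [31 ≡ 14 mod 17]
  = -(7 / 17)    [17 ≡ 1 mod 8 ⇒ (2 / 17) = +1]
  = -(17 / 7)    [QR: 17 ≡ 1 mod 4, sign kept]
  = -(3 / 7)    [17 ≡ 3 mod 7]
  = (7 / 3)    [QR: both ≡ 3 mod 4, sign flips]
  = (1 / 3)    [7 ≡ 1 mod 3]
  = 1    [(1 / 3) = 1]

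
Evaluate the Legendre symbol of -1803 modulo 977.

-1

(-1803 / 977)
  = (1803 / 977)    [977 ≡ 1 mod 4 ⇒ (-1 / 977) = +1]
  = (826 / 977)    [1803 ≡ 826 mod 977]
  = (413 / 977)    [977 ≡ 1 mod 8 ⇒ (2 / 977) = +1]
  = (977 / 413)    [QR: 413 ≡ 1 mod 4, sign kept]
  = (151 / 413)    [977 ≡ 151 mod 413]
  = (413 / 151)    [QR: 413 ≡ 1 mod 4, sign kept]
  = (111 / 151)    [413 ≡ 111 mod 151]
  = -(151 / 111)    [QR: both ≡ 3 mod 4, sign flips]
  = -(40 / 111)    [151 ≡ 40 mod 111]
  = -(5 / 111)    [111 ≡ 7 mod 8 ⇒ (2 / 111)^3 = +1]
  = -(111 / 5)    [QR: 5 ≡ 1 mod 4, sign kept]
  = -(1 / 5)    [111 ≡ 1 mod 5]
  = -1    [(1 / 5) = 1]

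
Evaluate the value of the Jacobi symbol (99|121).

0

(99|121)
  = (121|99)    [QR: 121 ≡ 1 mod 4, sign kept]
  = (22|99)    [121 ≡ 22 mod 99]
  = -(11|99)    [99 ≡ 3 mod 8 ⇒ (2|99) = -1]
  = (99|11)    [QR: both ≡ 3 mod 4, sign flips]
  = (0|11)    [99 ≡ 0 mod 11]
  = 0    [numerator 0, gcd > 1]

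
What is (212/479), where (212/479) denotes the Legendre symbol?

-1

(212/479)
  = (53/479)    [479 ≡ 7 mod 8 ⇒ (2/479)^2 = +1]
  = (479/53)    [QR: 53 ≡ 1 mod 4, sign kept]
  = (2/53)    [479 ≡ 2 mod 53]
  = -(1/53)    [53 ≡ 5 mod 8 ⇒ (2/53) = -1]
  = -1    [(1/53) = 1]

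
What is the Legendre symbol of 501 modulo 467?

Reduce the numerator: 501 ≡ 34 (mod 467), so (501/467) = (34/467).
Factor out 2: 34 = 2·17. Since 467 ≡ 3 (mod 8), (2/467) = -1. Now have -(17/467).
17 ≡ 1 (mod 4), so quadratic reciprocity gives (17/467) = (467/17). Reduce: 467 ≡ 8 (mod 17). Now have -(8/17).
Factor out 2: 8 = 2^3. Since 17 ≡ 1 (mod 8), (2/17) = +1, and (2/17)^3 = +1. Now have -(1/17).
(1/17) = 1. Collecting the sign factors: -1.

-1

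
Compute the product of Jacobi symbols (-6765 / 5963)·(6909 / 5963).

By multiplicativity, (-6765·6909 / 5963) = (-6765 / 5963)·(6909 / 5963).
First factor (-6765 / 5963):
Pull out -1: (-6765 / 5963) = (-1 / 5963)·(6765 / 5963). Since 5963 ≡ 3 (mod 4), (-1 / 5963) = -1. Now have -(6765 / 5963).
Reduce the numerator: 6765 ≡ 802 (mod 5963), so (6765 / 5963) = (802 / 5963).
Factor out 2: 802 = 2·401. Since 5963 ≡ 3 (mod 8), (2 / 5963) = -1. Now have (401 / 5963).
401 ≡ 1 (mod 4), so quadratic reciprocity gives (401 / 5963) = (5963 / 401). Reduce: 5963 ≡ 349 (mod 401). Now have (349 / 401).
349 ≡ 1 (mod 4), so quadratic reciprocity gives (349 / 401) = (401 / 349). Reduce: 401 ≡ 52 (mod 349). Now have (52 / 349).
Factor out 2: 52 = 2^2·13. Since 349 ≡ 5 (mod 8), (2 / 349) = -1, and (2 / 349)^2 = +1. Now have (13 / 349).
13 ≡ 1 (mod 4), so quadratic reciprocity gives (13 / 349) = (349 / 13). Reduce: 349 ≡ 11 (mod 13). Now have (11 / 13).
13 ≡ 1 (mod 4), so quadratic reciprocity gives (11 / 13) = (13 / 11). Reduce: 13 ≡ 2 (mod 11). Now have (2 / 11).
Factor out 2: 2 = 2. Since 11 ≡ 3 (mod 8), (2 / 11) = -1. Now have -(1 / 11).
(1 / 11) = 1. Collecting the sign factors: -1.
Second factor (6909 / 5963):
Reduce the numerator: 6909 ≡ 946 (mod 5963), so (6909 / 5963) = (946 / 5963).
Factor out 2: 946 = 2·473. Since 5963 ≡ 3 (mod 8), (2 / 5963) = -1. Now have -(473 / 5963).
473 ≡ 1 (mod 4), so quadratic reciprocity gives (473 / 5963) = (5963 / 473). Reduce: 5963 ≡ 287 (mod 473). Now have -(287 / 473).
473 ≡ 1 (mod 4), so quadratic reciprocity gives (287 / 473) = (473 / 287). Reduce: 473 ≡ 186 (mod 287). Now have -(186 / 287).
Factor out 2: 186 = 2·93. Since 287 ≡ 7 (mod 8), (2 / 287) = +1. Now have -(93 / 287).
93 ≡ 1 (mod 4), so quadratic reciprocity gives (93 / 287) = (287 / 93). Reduce: 287 ≡ 8 (mod 93). Now have -(8 / 93).
Factor out 2: 8 = 2^3. Since 93 ≡ 5 (mod 8), (2 / 93) = -1, and (2 / 93)^3 = -1. Now have (1 / 93).
(1 / 93) = 1. Collecting the sign factors: 1.
Product: (-1)·(1) = -1.

-1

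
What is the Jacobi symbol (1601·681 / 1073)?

1

By multiplicativity, (1601·681 / 1073) = (1601 / 1073)·(681 / 1073).
First factor (1601 / 1073):
Reduce the numerator: 1601 ≡ 528 (mod 1073), so (1601 / 1073) = (528 / 1073).
Factor out 2: 528 = 2^4·33. Since 1073 ≡ 1 (mod 8), (2 / 1073) = +1, and (2 / 1073)^4 = +1. Now have (33 / 1073).
33 ≡ 1 (mod 4), so quadratic reciprocity gives (33 / 1073) = (1073 / 33). Reduce: 1073 ≡ 17 (mod 33). Now have (17 / 33).
17 ≡ 1 (mod 4), so quadratic reciprocity gives (17 / 33) = (33 / 17). Reduce: 33 ≡ 16 (mod 17). Now have (16 / 17).
Factor out 2: 16 = 2^4. Since 17 ≡ 1 (mod 8), (2 / 17) = +1, and (2 / 17)^4 = +1. Now have (1 / 17).
(1 / 17) = 1. Collecting the sign factors: 1.
Second factor (681 / 1073):
681 ≡ 1 (mod 4), so quadratic reciprocity gives (681 / 1073) = (1073 / 681). Reduce: 1073 ≡ 392 (mod 681). Now have (392 / 681).
Factor out 2: 392 = 2^3·49. Since 681 ≡ 1 (mod 8), (2 / 681) = +1, and (2 / 681)^3 = +1. Now have (49 / 681).
49 ≡ 1 (mod 4), so quadratic reciprocity gives (49 / 681) = (681 / 49). Reduce: 681 ≡ 44 (mod 49). Now have (44 / 49).
Factor out 2: 44 = 2^2·11. Since 49 ≡ 1 (mod 8), (2 / 49) = +1, and (2 / 49)^2 = +1. Now have (11 / 49).
49 ≡ 1 (mod 4), so quadratic reciprocity gives (11 / 49) = (49 / 11). Reduce: 49 ≡ 5 (mod 11). Now have (5 / 11).
5 ≡ 1 (mod 4), so quadratic reciprocity gives (5 / 11) = (11 / 5). Reduce: 11 ≡ 1 (mod 5). Now have (1 / 5).
(1 / 5) = 1. Collecting the sign factors: 1.
Product: (1)·(1) = 1.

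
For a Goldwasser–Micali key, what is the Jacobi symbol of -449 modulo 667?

(-449/667)
  = (218/667)    [-449 ≡ 218 mod 667]
  = -(109/667)    [667 ≡ 3 mod 8 ⇒ (2/667) = -1]
  = -(667/109)    [QR: 109 ≡ 1 mod 4, sign kept]
  = -(13/109)    [667 ≡ 13 mod 109]
  = -(109/13)    [QR: 13 ≡ 1 mod 4, sign kept]
  = -(5/13)    [109 ≡ 5 mod 13]
  = -(13/5)    [QR: 5 ≡ 1 mod 4, sign kept]
  = -(3/5)    [13 ≡ 3 mod 5]
  = -(5/3)    [QR: 5 ≡ 1 mod 4, sign kept]
  = -(2/3)    [5 ≡ 2 mod 3]
  = (1/3)    [3 ≡ 3 mod 8 ⇒ (2/3) = -1]
  = 1    [(1/3) = 1]

1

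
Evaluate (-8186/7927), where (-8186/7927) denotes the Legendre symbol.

-1

(-8186/7927)
  = -(8186/7927)    [7927 ≡ 3 mod 4 ⇒ (-1/7927) = -1]
  = -(259/7927)    [8186 ≡ 259 mod 7927]
  = (7927/259)    [QR: both ≡ 3 mod 4, sign flips]
  = (157/259)    [7927 ≡ 157 mod 259]
  = (259/157)    [QR: 157 ≡ 1 mod 4, sign kept]
  = (102/157)    [259 ≡ 102 mod 157]
  = -(51/157)    [157 ≡ 5 mod 8 ⇒ (2/157) = -1]
  = -(157/51)    [QR: 157 ≡ 1 mod 4, sign kept]
  = -(4/51)    [157 ≡ 4 mod 51]
  = -(1/51)    [51 ≡ 3 mod 8 ⇒ (2/51)^2 = +1]
  = -1    [(1/51) = 1]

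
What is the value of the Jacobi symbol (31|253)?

(31|253)
  = (253|31)    [QR: 253 ≡ 1 mod 4, sign kept]
  = (5|31)    [253 ≡ 5 mod 31]
  = (31|5)    [QR: 5 ≡ 1 mod 4, sign kept]
  = (1|5)    [31 ≡ 1 mod 5]
  = 1    [(1|5) = 1]

1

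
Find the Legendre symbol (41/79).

41 ≡ 1 (mod 4), so quadratic reciprocity gives (41/79) = (79/41). Reduce: 79 ≡ 38 (mod 41). Now have (38/41).
Factor out 2: 38 = 2·19. Since 41 ≡ 1 (mod 8), (2/41) = +1. Now have (19/41).
41 ≡ 1 (mod 4), so quadratic reciprocity gives (19/41) = (41/19). Reduce: 41 ≡ 3 (mod 19). Now have (3/19).
Both 3 ≡ 3 and 19 ≡ 3 (mod 4), so reciprocity gives (3/19) = -(19/3). Reduce: 19 ≡ 1 (mod 3). Now have -(1/3).
(1/3) = 1. Collecting the sign factors: -1.

-1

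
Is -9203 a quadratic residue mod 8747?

(-9203/8747)
  = (8291/8747)    [-9203 ≡ 8291 mod 8747]
  = -(8747/8291)    [QR: both ≡ 3 mod 4, sign flips]
  = -(456/8291)    [8747 ≡ 456 mod 8291]
  = (57/8291)    [8291 ≡ 3 mod 8 ⇒ (2/8291)^3 = -1]
  = (8291/57)    [QR: 57 ≡ 1 mod 4, sign kept]
  = (26/57)    [8291 ≡ 26 mod 57]
  = (13/57)    [57 ≡ 1 mod 8 ⇒ (2/57) = +1]
  = (57/13)    [QR: 13 ≡ 1 mod 4, sign kept]
  = (5/13)    [57 ≡ 5 mod 13]
  = (13/5)    [QR: 5 ≡ 1 mod 4, sign kept]
  = (3/5)    [13 ≡ 3 mod 5]
  = (5/3)    [QR: 5 ≡ 1 mod 4, sign kept]
  = (2/3)    [5 ≡ 2 mod 3]
  = -(1/3)    [3 ≡ 3 mod 8 ⇒ (2/3) = -1]
  = -1    [(1/3) = 1]
(-9203/8747) = -1, and 8747 is prime, so -9203 is not a quadratic residue mod 8747.

no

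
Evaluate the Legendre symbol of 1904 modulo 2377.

Factor out 2: 1904 = 2^4·119. Since 2377 ≡ 1 (mod 8), (2|2377) = +1, and (2|2377)^4 = +1. Now have (119|2377).
2377 ≡ 1 (mod 4), so quadratic reciprocity gives (119|2377) = (2377|119). Reduce: 2377 ≡ 116 (mod 119). Now have (116|119).
Factor out 2: 116 = 2^2·29. Since 119 ≡ 7 (mod 8), (2|119) = +1, and (2|119)^2 = +1. Now have (29|119).
29 ≡ 1 (mod 4), so quadratic reciprocity gives (29|119) = (119|29). Reduce: 119 ≡ 3 (mod 29). Now have (3|29).
29 ≡ 1 (mod 4), so quadratic reciprocity gives (3|29) = (29|3). Reduce: 29 ≡ 2 (mod 3). Now have (2|3).
Factor out 2: 2 = 2. Since 3 ≡ 3 (mod 8), (2|3) = -1. Now have -(1|3).
(1|3) = 1. Collecting the sign factors: -1.

-1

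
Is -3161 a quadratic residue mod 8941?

(-3161|8941)
  = (5780|8941)    [-3161 ≡ 5780 mod 8941]
  = (1445|8941)    [8941 ≡ 5 mod 8 ⇒ (2|8941)^2 = +1]
  = (8941|1445)    [QR: 1445 ≡ 1 mod 4, sign kept]
  = (271|1445)    [8941 ≡ 271 mod 1445]
  = (1445|271)    [QR: 1445 ≡ 1 mod 4, sign kept]
  = (90|271)    [1445 ≡ 90 mod 271]
  = (45|271)    [271 ≡ 7 mod 8 ⇒ (2|271) = +1]
  = (271|45)    [QR: 45 ≡ 1 mod 4, sign kept]
  = (1|45)    [271 ≡ 1 mod 45]
  = 1    [(1|45) = 1]
The Legendre symbol is 1, so x^2 ≡ -3161 (mod 8941) has solution.

yes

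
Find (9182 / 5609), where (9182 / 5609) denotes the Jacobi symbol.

-1

(9182 / 5609)
  = (3573 / 5609)    [9182 ≡ 3573 mod 5609]
  = (5609 / 3573)    [QR: 3573 ≡ 1 mod 4, sign kept]
  = (2036 / 3573)    [5609 ≡ 2036 mod 3573]
  = (509 / 3573)    [3573 ≡ 5 mod 8 ⇒ (2 / 3573)^2 = +1]
  = (3573 / 509)    [QR: 509 ≡ 1 mod 4, sign kept]
  = (10 / 509)    [3573 ≡ 10 mod 509]
  = -(5 / 509)    [509 ≡ 5 mod 8 ⇒ (2 / 509) = -1]
  = -(509 / 5)    [QR: 5 ≡ 1 mod 4, sign kept]
  = -(4 / 5)    [509 ≡ 4 mod 5]
  = -(1 / 5)    [5 ≡ 5 mod 8 ⇒ (2 / 5)^2 = +1]
  = -1    [(1 / 5) = 1]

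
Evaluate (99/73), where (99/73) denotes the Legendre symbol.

(99/73)
  = (26/73)    [99 ≡ 26 mod 73]
  = (13/73)    [73 ≡ 1 mod 8 ⇒ (2/73) = +1]
  = (73/13)    [QR: 13 ≡ 1 mod 4, sign kept]
  = (8/13)    [73 ≡ 8 mod 13]
  = -(1/13)    [13 ≡ 5 mod 8 ⇒ (2/13)^3 = -1]
  = -1    [(1/13) = 1]

-1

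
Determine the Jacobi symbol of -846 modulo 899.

-1

(-846|899)
  = -(846|899)    [899 ≡ 3 mod 4 ⇒ (-1|899) = -1]
  = (423|899)    [899 ≡ 3 mod 8 ⇒ (2|899) = -1]
  = -(899|423)    [QR: both ≡ 3 mod 4, sign flips]
  = -(53|423)    [899 ≡ 53 mod 423]
  = -(423|53)    [QR: 53 ≡ 1 mod 4, sign kept]
  = -(52|53)    [423 ≡ 52 mod 53]
  = -(13|53)    [53 ≡ 5 mod 8 ⇒ (2|53)^2 = +1]
  = -(53|13)    [QR: 13 ≡ 1 mod 4, sign kept]
  = -(1|13)    [53 ≡ 1 mod 13]
  = -1    [(1|13) = 1]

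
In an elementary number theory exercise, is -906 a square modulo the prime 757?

Pull out -1: (-906/757) = (-1/757)·(906/757). Since 757 ≡ 1 (mod 4), (-1/757) = +1. Now have (906/757).
Reduce the numerator: 906 ≡ 149 (mod 757), so (906/757) = (149/757).
149 ≡ 1 (mod 4), so quadratic reciprocity gives (149/757) = (757/149). Reduce: 757 ≡ 12 (mod 149). Now have (12/149).
Factor out 2: 12 = 2^2·3. Since 149 ≡ 5 (mod 8), (2/149) = -1, and (2/149)^2 = +1. Now have (3/149).
149 ≡ 1 (mod 4), so quadratic reciprocity gives (3/149) = (149/3). Reduce: 149 ≡ 2 (mod 3). Now have (2/3).
Factor out 2: 2 = 2. Since 3 ≡ 3 (mod 8), (2/3) = -1. Now have -(1/3).
(1/3) = 1. Collecting the sign factors: -1.
The Legendre symbol is -1, so x^2 ≡ -906 (mod 757) has no solution.

no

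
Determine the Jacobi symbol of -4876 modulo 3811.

Pull out -1: (-4876/3811) = (-1/3811)·(4876/3811). Since 3811 ≡ 3 (mod 4), (-1/3811) = -1. Now have -(4876/3811).
Reduce the numerator: 4876 ≡ 1065 (mod 3811), so (4876/3811) = (1065/3811).
1065 ≡ 1 (mod 4), so quadratic reciprocity gives (1065/3811) = (3811/1065). Reduce: 3811 ≡ 616 (mod 1065). Now have -(616/1065).
Factor out 2: 616 = 2^3·77. Since 1065 ≡ 1 (mod 8), (2/1065) = +1, and (2/1065)^3 = +1. Now have -(77/1065).
77 ≡ 1 (mod 4), so quadratic reciprocity gives (77/1065) = (1065/77). Reduce: 1065 ≡ 64 (mod 77). Now have -(64/77).
Factor out 2: 64 = 2^6. Since 77 ≡ 5 (mod 8), (2/77) = -1, and (2/77)^6 = +1. Now have -(1/77).
(1/77) = 1. Collecting the sign factors: -1.

-1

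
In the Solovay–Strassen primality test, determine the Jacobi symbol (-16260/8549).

-1

(-16260/8549)
  = (16260/8549)    [8549 ≡ 1 mod 4 ⇒ (-1/8549) = +1]
  = (7711/8549)    [16260 ≡ 7711 mod 8549]
  = (8549/7711)    [QR: 8549 ≡ 1 mod 4, sign kept]
  = (838/7711)    [8549 ≡ 838 mod 7711]
  = (419/7711)    [7711 ≡ 7 mod 8 ⇒ (2/7711) = +1]
  = -(7711/419)    [QR: both ≡ 3 mod 4, sign flips]
  = -(169/419)    [7711 ≡ 169 mod 419]
  = -(419/169)    [QR: 169 ≡ 1 mod 4, sign kept]
  = -(81/169)    [419 ≡ 81 mod 169]
  = -(169/81)    [QR: 81 ≡ 1 mod 4, sign kept]
  = -(7/81)    [169 ≡ 7 mod 81]
  = -(81/7)    [QR: 81 ≡ 1 mod 4, sign kept]
  = -(4/7)    [81 ≡ 4 mod 7]
  = -(1/7)    [7 ≡ 7 mod 8 ⇒ (2/7)^2 = +1]
  = -1    [(1/7) = 1]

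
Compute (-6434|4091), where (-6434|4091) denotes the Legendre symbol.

-1

Reduce the numerator: -6434 ≡ 1748 (mod 4091), so (-6434|4091) = (1748|4091).
Factor out 2: 1748 = 2^2·437. Since 4091 ≡ 3 (mod 8), (2|4091) = -1, and (2|4091)^2 = +1. Now have (437|4091).
437 ≡ 1 (mod 4), so quadratic reciprocity gives (437|4091) = (4091|437). Reduce: 4091 ≡ 158 (mod 437). Now have (158|437).
Factor out 2: 158 = 2·79. Since 437 ≡ 5 (mod 8), (2|437) = -1. Now have -(79|437).
437 ≡ 1 (mod 4), so quadratic reciprocity gives (79|437) = (437|79). Reduce: 437 ≡ 42 (mod 79). Now have -(42|79).
Factor out 2: 42 = 2·21. Since 79 ≡ 7 (mod 8), (2|79) = +1. Now have -(21|79).
21 ≡ 1 (mod 4), so quadratic reciprocity gives (21|79) = (79|21). Reduce: 79 ≡ 16 (mod 21). Now have -(16|21).
Factor out 2: 16 = 2^4. Since 21 ≡ 5 (mod 8), (2|21) = -1, and (2|21)^4 = +1. Now have -(1|21).
(1|21) = 1. Collecting the sign factors: -1.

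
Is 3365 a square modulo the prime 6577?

yes

(3365/6577)
  = (6577/3365)    [QR: 3365 ≡ 1 mod 4, sign kept]
  = (3212/3365)    [6577 ≡ 3212 mod 3365]
  = (803/3365)    [3365 ≡ 5 mod 8 ⇒ (2/3365)^2 = +1]
  = (3365/803)    [QR: 3365 ≡ 1 mod 4, sign kept]
  = (153/803)    [3365 ≡ 153 mod 803]
  = (803/153)    [QR: 153 ≡ 1 mod 4, sign kept]
  = (38/153)    [803 ≡ 38 mod 153]
  = (19/153)    [153 ≡ 1 mod 8 ⇒ (2/153) = +1]
  = (153/19)    [QR: 153 ≡ 1 mod 4, sign kept]
  = (1/19)    [153 ≡ 1 mod 19]
  = 1    [(1/19) = 1]
The Legendre symbol is 1, so x^2 ≡ 3365 (mod 6577) has solution.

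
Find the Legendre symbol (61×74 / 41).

By multiplicativity, (61·74 / 41) = (61 / 41)·(74 / 41).
First factor (61 / 41):
(61 / 41)
  = (20 / 41)    [61 ≡ 20 mod 41]
  = (5 / 41)    [41 ≡ 1 mod 8 ⇒ (2 / 41)^2 = +1]
  = (41 / 5)    [QR: 5 ≡ 1 mod 4, sign kept]
  = (1 / 5)    [41 ≡ 1 mod 5]
  = 1    [(1 / 5) = 1]
Second factor (74 / 41):
(74 / 41)
  = (33 / 41)    [74 ≡ 33 mod 41]
  = (41 / 33)    [QR: 33 ≡ 1 mod 4, sign kept]
  = (8 / 33)    [41 ≡ 8 mod 33]
  = (1 / 33)    [33 ≡ 1 mod 8 ⇒ (2 / 33)^3 = +1]
  = 1    [(1 / 33) = 1]
Product: (1)·(1) = 1.

1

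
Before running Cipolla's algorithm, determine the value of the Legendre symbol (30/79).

(30/79)
  = (15/79)    [79 ≡ 7 mod 8 ⇒ (2/79) = +1]
  = -(79/15)    [QR: both ≡ 3 mod 4, sign flips]
  = -(4/15)    [79 ≡ 4 mod 15]
  = -(1/15)    [15 ≡ 7 mod 8 ⇒ (2/15)^2 = +1]
  = -1    [(1/15) = 1]

-1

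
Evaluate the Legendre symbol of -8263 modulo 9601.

Reduce the numerator: -8263 ≡ 1338 (mod 9601), so (-8263 / 9601) = (1338 / 9601).
Factor out 2: 1338 = 2·669. Since 9601 ≡ 1 (mod 8), (2 / 9601) = +1. Now have (669 / 9601).
669 ≡ 1 (mod 4), so quadratic reciprocity gives (669 / 9601) = (9601 / 669). Reduce: 9601 ≡ 235 (mod 669). Now have (235 / 669).
669 ≡ 1 (mod 4), so quadratic reciprocity gives (235 / 669) = (669 / 235). Reduce: 669 ≡ 199 (mod 235). Now have (199 / 235).
Both 199 ≡ 3 and 235 ≡ 3 (mod 4), so reciprocity gives (199 / 235) = -(235 / 199). Reduce: 235 ≡ 36 (mod 199). Now have -(36 / 199).
Factor out 2: 36 = 2^2·9. Since 199 ≡ 7 (mod 8), (2 / 199) = +1, and (2 / 199)^2 = +1. Now have -(9 / 199).
9 ≡ 1 (mod 4), so quadratic reciprocity gives (9 / 199) = (199 / 9). Reduce: 199 ≡ 1 (mod 9). Now have -(1 / 9).
(1 / 9) = 1. Collecting the sign factors: -1.

-1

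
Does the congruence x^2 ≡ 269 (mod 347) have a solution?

269 ≡ 1 (mod 4), so quadratic reciprocity gives (269|347) = (347|269). Reduce: 347 ≡ 78 (mod 269). Now have (78|269).
Factor out 2: 78 = 2·39. Since 269 ≡ 5 (mod 8), (2|269) = -1. Now have -(39|269).
269 ≡ 1 (mod 4), so quadratic reciprocity gives (39|269) = (269|39). Reduce: 269 ≡ 35 (mod 39). Now have -(35|39).
Both 35 ≡ 3 and 39 ≡ 3 (mod 4), so reciprocity gives (35|39) = -(39|35). Reduce: 39 ≡ 4 (mod 35). Now have (4|35).
Factor out 2: 4 = 2^2. Since 35 ≡ 3 (mod 8), (2|35) = -1, and (2|35)^2 = +1. Now have (1|35).
(1|35) = 1. Collecting the sign factors: 1.
(269|347) = 1, and 347 is prime, so 269 is a quadratic residue mod 347.

yes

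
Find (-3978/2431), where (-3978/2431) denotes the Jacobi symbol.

0

(-3978/2431)
  = (884/2431)    [-3978 ≡ 884 mod 2431]
  = (221/2431)    [2431 ≡ 7 mod 8 ⇒ (2/2431)^2 = +1]
  = (2431/221)    [QR: 221 ≡ 1 mod 4, sign kept]
  = (0/221)    [2431 ≡ 0 mod 221]
  = 0    [numerator 0, gcd > 1]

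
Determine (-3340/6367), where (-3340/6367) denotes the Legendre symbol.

-1

(-3340/6367)
  = (3027/6367)    [-3340 ≡ 3027 mod 6367]
  = -(6367/3027)    [QR: both ≡ 3 mod 4, sign flips]
  = -(313/3027)    [6367 ≡ 313 mod 3027]
  = -(3027/313)    [QR: 313 ≡ 1 mod 4, sign kept]
  = -(210/313)    [3027 ≡ 210 mod 313]
  = -(105/313)    [313 ≡ 1 mod 8 ⇒ (2/313) = +1]
  = -(313/105)    [QR: 105 ≡ 1 mod 4, sign kept]
  = -(103/105)    [313 ≡ 103 mod 105]
  = -(105/103)    [QR: 105 ≡ 1 mod 4, sign kept]
  = -(2/103)    [105 ≡ 2 mod 103]
  = -(1/103)    [103 ≡ 7 mod 8 ⇒ (2/103) = +1]
  = -1    [(1/103) = 1]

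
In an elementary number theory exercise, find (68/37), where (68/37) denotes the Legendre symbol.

Reduce the numerator: 68 ≡ 31 (mod 37), so (68/37) = (31/37).
37 ≡ 1 (mod 4), so quadratic reciprocity gives (31/37) = (37/31). Reduce: 37 ≡ 6 (mod 31). Now have (6/31).
Factor out 2: 6 = 2·3. Since 31 ≡ 7 (mod 8), (2/31) = +1. Now have (3/31).
Both 3 ≡ 3 and 31 ≡ 3 (mod 4), so reciprocity gives (3/31) = -(31/3). Reduce: 31 ≡ 1 (mod 3). Now have -(1/3).
(1/3) = 1. Collecting the sign factors: -1.

-1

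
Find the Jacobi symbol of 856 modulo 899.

(856 / 899)
  = -(107 / 899)    [899 ≡ 3 mod 8 ⇒ (2 / 899)^3 = -1]
  = (899 / 107)    [QR: both ≡ 3 mod 4, sign flips]
  = (43 / 107)    [899 ≡ 43 mod 107]
  = -(107 / 43)    [QR: both ≡ 3 mod 4, sign flips]
  = -(21 / 43)    [107 ≡ 21 mod 43]
  = -(43 / 21)    [QR: 21 ≡ 1 mod 4, sign kept]
  = -(1 / 21)    [43 ≡ 1 mod 21]
  = -1    [(1 / 21) = 1]

-1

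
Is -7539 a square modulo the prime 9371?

yes

Reduce the numerator: -7539 ≡ 1832 (mod 9371), so (-7539/9371) = (1832/9371).
Factor out 2: 1832 = 2^3·229. Since 9371 ≡ 3 (mod 8), (2/9371) = -1, and (2/9371)^3 = -1. Now have -(229/9371).
229 ≡ 1 (mod 4), so quadratic reciprocity gives (229/9371) = (9371/229). Reduce: 9371 ≡ 211 (mod 229). Now have -(211/229).
229 ≡ 1 (mod 4), so quadratic reciprocity gives (211/229) = (229/211). Reduce: 229 ≡ 18 (mod 211). Now have -(18/211).
Factor out 2: 18 = 2·9. Since 211 ≡ 3 (mod 8), (2/211) = -1. Now have (9/211).
9 ≡ 1 (mod 4), so quadratic reciprocity gives (9/211) = (211/9). Reduce: 211 ≡ 4 (mod 9). Now have (4/9).
Factor out 2: 4 = 2^2. Since 9 ≡ 1 (mod 8), (2/9) = +1, and (2/9)^2 = +1. Now have (1/9).
(1/9) = 1. Collecting the sign factors: 1.
(-7539/9371) = 1, and 9371 is prime, so -7539 is a quadratic residue mod 9371.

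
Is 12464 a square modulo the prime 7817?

Reduce the numerator: 12464 ≡ 4647 (mod 7817), so (12464/7817) = (4647/7817).
7817 ≡ 1 (mod 4), so quadratic reciprocity gives (4647/7817) = (7817/4647). Reduce: 7817 ≡ 3170 (mod 4647). Now have (3170/4647).
Factor out 2: 3170 = 2·1585. Since 4647 ≡ 7 (mod 8), (2/4647) = +1. Now have (1585/4647).
1585 ≡ 1 (mod 4), so quadratic reciprocity gives (1585/4647) = (4647/1585). Reduce: 4647 ≡ 1477 (mod 1585). Now have (1477/1585).
1477 ≡ 1 (mod 4), so quadratic reciprocity gives (1477/1585) = (1585/1477). Reduce: 1585 ≡ 108 (mod 1477). Now have (108/1477).
Factor out 2: 108 = 2^2·27. Since 1477 ≡ 5 (mod 8), (2/1477) = -1, and (2/1477)^2 = +1. Now have (27/1477).
1477 ≡ 1 (mod 4), so quadratic reciprocity gives (27/1477) = (1477/27). Reduce: 1477 ≡ 19 (mod 27). Now have (19/27).
Both 19 ≡ 3 and 27 ≡ 3 (mod 4), so reciprocity gives (19/27) = -(27/19). Reduce: 27 ≡ 8 (mod 19). Now have -(8/19).
Factor out 2: 8 = 2^3. Since 19 ≡ 3 (mod 8), (2/19) = -1, and (2/19)^3 = -1. Now have (1/19).
(1/19) = 1. Collecting the sign factors: 1.
(12464/7817) = 1, and 7817 is prime, so 12464 is a quadratic residue mod 7817.

yes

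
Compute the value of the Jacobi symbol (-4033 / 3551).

-1

Reduce the numerator: -4033 ≡ 3069 (mod 3551), so (-4033 / 3551) = (3069 / 3551).
3069 ≡ 1 (mod 4), so quadratic reciprocity gives (3069 / 3551) = (3551 / 3069). Reduce: 3551 ≡ 482 (mod 3069). Now have (482 / 3069).
Factor out 2: 482 = 2·241. Since 3069 ≡ 5 (mod 8), (2 / 3069) = -1. Now have -(241 / 3069).
241 ≡ 1 (mod 4), so quadratic reciprocity gives (241 / 3069) = (3069 / 241). Reduce: 3069 ≡ 177 (mod 241). Now have -(177 / 241).
177 ≡ 1 (mod 4), so quadratic reciprocity gives (177 / 241) = (241 / 177). Reduce: 241 ≡ 64 (mod 177). Now have -(64 / 177).
Factor out 2: 64 = 2^6. Since 177 ≡ 1 (mod 8), (2 / 177) = +1, and (2 / 177)^6 = +1. Now have -(1 / 177).
(1 / 177) = 1. Collecting the sign factors: -1.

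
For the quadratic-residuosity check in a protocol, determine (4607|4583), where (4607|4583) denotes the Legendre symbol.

1

Reduce the numerator: 4607 ≡ 24 (mod 4583), so (4607|4583) = (24|4583).
Factor out 2: 24 = 2^3·3. Since 4583 ≡ 7 (mod 8), (2|4583) = +1, and (2|4583)^3 = +1. Now have (3|4583).
Both 3 ≡ 3 and 4583 ≡ 3 (mod 4), so reciprocity gives (3|4583) = -(4583|3). Reduce: 4583 ≡ 2 (mod 3). Now have -(2|3).
Factor out 2: 2 = 2. Since 3 ≡ 3 (mod 8), (2|3) = -1. Now have (1|3).
(1|3) = 1. Collecting the sign factors: 1.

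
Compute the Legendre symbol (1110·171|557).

1

By multiplicativity, (1110·171|557) = (1110|557)·(171|557).
First factor (1110|557):
(1110|557)
  = (553|557)    [1110 ≡ 553 mod 557]
  = (557|553)    [QR: 553 ≡ 1 mod 4, sign kept]
  = (4|553)    [557 ≡ 4 mod 553]
  = (1|553)    [553 ≡ 1 mod 8 ⇒ (2|553)^2 = +1]
  = 1    [(1|553) = 1]
Second factor (171|557):
(171|557)
  = (557|171)    [QR: 557 ≡ 1 mod 4, sign kept]
  = (44|171)    [557 ≡ 44 mod 171]
  = (11|171)    [171 ≡ 3 mod 8 ⇒ (2|171)^2 = +1]
  = -(171|11)    [QR: both ≡ 3 mod 4, sign flips]
  = -(6|11)    [171 ≡ 6 mod 11]
  = (3|11)    [11 ≡ 3 mod 8 ⇒ (2|11) = -1]
  = -(11|3)    [QR: both ≡ 3 mod 4, sign flips]
  = -(2|3)    [11 ≡ 2 mod 3]
  = (1|3)    [3 ≡ 3 mod 8 ⇒ (2|3) = -1]
  = 1    [(1|3) = 1]
Product: (1)·(1) = 1.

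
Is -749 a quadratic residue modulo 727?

yes

Reduce the numerator: -749 ≡ 705 (mod 727), so (-749/727) = (705/727).
705 ≡ 1 (mod 4), so quadratic reciprocity gives (705/727) = (727/705). Reduce: 727 ≡ 22 (mod 705). Now have (22/705).
Factor out 2: 22 = 2·11. Since 705 ≡ 1 (mod 8), (2/705) = +1. Now have (11/705).
705 ≡ 1 (mod 4), so quadratic reciprocity gives (11/705) = (705/11). Reduce: 705 ≡ 1 (mod 11). Now have (1/11).
(1/11) = 1. Collecting the sign factors: 1.
The Legendre symbol is 1, so x^2 ≡ -749 (mod 727) has solution.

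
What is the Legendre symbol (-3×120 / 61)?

-1

By multiplicativity, (-3·120 / 61) = (-3 / 61)·(120 / 61).
First factor (-3 / 61):
Reduce the numerator: -3 ≡ 58 (mod 61), so (-3 / 61) = (58 / 61).
Factor out 2: 58 = 2·29. Since 61 ≡ 5 (mod 8), (2 / 61) = -1. Now have -(29 / 61).
29 ≡ 1 (mod 4), so quadratic reciprocity gives (29 / 61) = (61 / 29). Reduce: 61 ≡ 3 (mod 29). Now have -(3 / 29).
29 ≡ 1 (mod 4), so quadratic reciprocity gives (3 / 29) = (29 / 3). Reduce: 29 ≡ 2 (mod 3). Now have -(2 / 3).
Factor out 2: 2 = 2. Since 3 ≡ 3 (mod 8), (2 / 3) = -1. Now have (1 / 3).
(1 / 3) = 1. Collecting the sign factors: 1.
Second factor (120 / 61):
Reduce the numerator: 120 ≡ 59 (mod 61), so (120 / 61) = (59 / 61).
61 ≡ 1 (mod 4), so quadratic reciprocity gives (59 / 61) = (61 / 59). Reduce: 61 ≡ 2 (mod 59). Now have (2 / 59).
Factor out 2: 2 = 2. Since 59 ≡ 3 (mod 8), (2 / 59) = -1. Now have -(1 / 59).
(1 / 59) = 1. Collecting the sign factors: -1.
Product: (1)·(-1) = -1.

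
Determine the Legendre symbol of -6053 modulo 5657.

1

(-6053/5657)
  = (5261/5657)    [-6053 ≡ 5261 mod 5657]
  = (5657/5261)    [QR: 5261 ≡ 1 mod 4, sign kept]
  = (396/5261)    [5657 ≡ 396 mod 5261]
  = (99/5261)    [5261 ≡ 5 mod 8 ⇒ (2/5261)^2 = +1]
  = (5261/99)    [QR: 5261 ≡ 1 mod 4, sign kept]
  = (14/99)    [5261 ≡ 14 mod 99]
  = -(7/99)    [99 ≡ 3 mod 8 ⇒ (2/99) = -1]
  = (99/7)    [QR: both ≡ 3 mod 4, sign flips]
  = (1/7)    [99 ≡ 1 mod 7]
  = 1    [(1/7) = 1]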